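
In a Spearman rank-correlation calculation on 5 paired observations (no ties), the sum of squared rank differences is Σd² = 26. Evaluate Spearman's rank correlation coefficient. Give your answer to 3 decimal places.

-0.300

ρ = 1 − 6Σd² / [n(n²−1)] = 1 − 6×26 / (5×24)
  = 1 − 156/120 = 1 − 1.3000 ≈ -0.300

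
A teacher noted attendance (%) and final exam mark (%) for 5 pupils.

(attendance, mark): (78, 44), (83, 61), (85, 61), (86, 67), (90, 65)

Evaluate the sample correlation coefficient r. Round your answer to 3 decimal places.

n = 5, Σx = 422, Σy = 298, Σx² = 35694, Σy² = 18092, Σxy = 25292
nΣxy − ΣxΣy = 126460 − 125756 = 704
nΣx² − (Σx)² = 178470 − 178084 = 386; nΣy² − (Σy)² = 90460 − 88804 = 1656
r = 704 / √(386 × 1656) = 704 / 799.5098 ≈ 0.881

0.881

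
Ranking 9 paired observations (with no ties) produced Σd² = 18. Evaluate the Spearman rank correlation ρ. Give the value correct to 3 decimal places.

0.850

ρ = 1 − 6Σd² / [n(n²−1)] = 1 − 6×18 / (9×80)
  = 1 − 108/720 = 1 − 0.1500 ≈ 0.850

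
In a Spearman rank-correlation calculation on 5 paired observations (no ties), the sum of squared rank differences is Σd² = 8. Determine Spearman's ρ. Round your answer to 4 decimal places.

ρ = 1 − 6Σd² / [n(n²−1)] = 1 − 6×8 / (5×24)
  = 1 − 48/120 = 1 − 0.40000 ≈ 0.6000

0.6000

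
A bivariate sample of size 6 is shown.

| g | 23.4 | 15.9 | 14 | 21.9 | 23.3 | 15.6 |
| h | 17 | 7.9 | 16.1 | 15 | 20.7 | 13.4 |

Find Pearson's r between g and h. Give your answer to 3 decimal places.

0.604

n = 6, Σg = 114.1, Σh = 90.1, Σg² = 2262.23, Σh² = 1443.67, Σgh = 1768.66
nΣgh − ΣgΣh = 10611.96 − 10280.41 = 331.55
nΣg² − (Σg)² = 13573.38 − 13018.81 = 554.57; nΣh² − (Σh)² = 8662.02 − 8118.01 = 544.01
r = 331.55 / √(554.57 × 544.01) = 331.55 / 549.2646 ≈ 0.604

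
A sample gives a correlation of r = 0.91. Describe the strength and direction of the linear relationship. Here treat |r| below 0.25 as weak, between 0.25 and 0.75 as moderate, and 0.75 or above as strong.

r = 0.91 > 0 so the relationship is positive.
|r| = 0.91, which falls in the strong range.

strong positive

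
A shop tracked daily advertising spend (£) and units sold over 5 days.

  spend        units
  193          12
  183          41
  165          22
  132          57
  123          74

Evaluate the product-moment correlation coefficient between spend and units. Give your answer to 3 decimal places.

n = 5, Σx = 796, Σy = 206, Σx² = 130516, Σy² = 11034, Σxy = 30075
nΣxy − ΣxΣy = 150375 − 163976 = -13601
nΣx² − (Σx)² = 652580 − 633616 = 18964; nΣy² − (Σy)² = 55170 − 42436 = 12734
r = -13601 / √(18964 × 12734) = -13601 / 15539.8705 ≈ -0.875

-0.875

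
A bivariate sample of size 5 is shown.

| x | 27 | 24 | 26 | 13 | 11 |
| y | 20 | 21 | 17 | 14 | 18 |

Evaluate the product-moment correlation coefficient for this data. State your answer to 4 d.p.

n = 5, Σx = 101, Σy = 90, Σx² = 2271, Σy² = 1650, Σxy = 1866
nΣxy − ΣxΣy = 9330 − 9090 = 240
nΣx² − (Σx)² = 11355 − 10201 = 1154; nΣy² − (Σy)² = 8250 − 8100 = 150
r = 240 / √(1154 × 150) = 240 / 416.0529 ≈ 0.5768

0.5768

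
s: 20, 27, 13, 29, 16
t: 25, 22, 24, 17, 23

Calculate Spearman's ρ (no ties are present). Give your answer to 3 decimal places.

-0.700

Rank s: 3, 4, 1, 5, 2
Rank t: 5, 2, 4, 1, 3
d = rank(s) − rank(t): -2, 2, -3, 4, -1; Σd² = 34
ρ = 1 − 6Σd² / [n(n²−1)] = 1 − 6×34 / (5×24) = 1 − 204/120 ≈ -0.700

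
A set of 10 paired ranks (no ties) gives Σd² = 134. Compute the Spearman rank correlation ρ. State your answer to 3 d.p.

ρ = 1 − 6Σd² / [n(n²−1)] = 1 − 6×134 / (10×99)
  = 1 − 804/990 = 1 − 0.8121 ≈ 0.188

0.188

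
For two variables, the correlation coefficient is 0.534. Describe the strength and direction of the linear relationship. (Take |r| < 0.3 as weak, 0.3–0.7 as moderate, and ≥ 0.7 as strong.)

r = 0.534 > 0 so the relationship is positive.
|r| = 0.534, which falls in the moderate range.

moderate positive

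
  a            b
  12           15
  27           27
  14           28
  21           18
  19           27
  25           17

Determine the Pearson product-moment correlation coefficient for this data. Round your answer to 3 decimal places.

0.120

n = 6, Σa = 118, Σb = 132, Σa² = 2496, Σb² = 3080, Σab = 2617
nΣab − ΣaΣb = 15702 − 15576 = 126
nΣa² − (Σa)² = 14976 − 13924 = 1052; nΣb² − (Σb)² = 18480 − 17424 = 1056
r = 126 / √(1052 × 1056) = 126 / 1053.9981 ≈ 0.120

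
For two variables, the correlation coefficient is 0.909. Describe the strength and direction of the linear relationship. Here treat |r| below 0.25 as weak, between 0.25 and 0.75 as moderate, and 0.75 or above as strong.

r = 0.909 > 0 so the relationship is positive.
|r| = 0.909, which falls in the strong range.

strong positive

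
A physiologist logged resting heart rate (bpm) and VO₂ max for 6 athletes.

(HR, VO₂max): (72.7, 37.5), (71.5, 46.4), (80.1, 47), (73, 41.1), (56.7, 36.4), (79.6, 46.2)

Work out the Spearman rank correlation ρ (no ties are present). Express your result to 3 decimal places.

0.657

Rank HR: 3, 2, 6, 4, 1, 5
Rank VO₂max: 2, 5, 6, 3, 1, 4
d = rank(HR) − rank(VO₂max): 1, -3, 0, 1, 0, 1; Σd² = 12
ρ = 1 − 6Σd² / [n(n²−1)] = 1 − 6×12 / (6×35) = 1 − 72/210 ≈ 0.657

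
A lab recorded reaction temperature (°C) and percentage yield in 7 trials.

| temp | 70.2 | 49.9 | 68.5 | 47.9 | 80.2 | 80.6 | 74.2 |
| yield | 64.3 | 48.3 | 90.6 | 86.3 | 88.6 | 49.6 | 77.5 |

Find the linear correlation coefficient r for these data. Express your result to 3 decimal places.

0.061

n = 7, Σx = 471.5, Σy = 505.2, Σx² = 32838.75, Σy² = 38439.8, Σxy = 34117.88
nΣxy − ΣxΣy = 238825.16 − 238201.8 = 623.36
nΣx² − (Σx)² = 229871.25 − 222312.25 = 7559; nΣy² − (Σy)² = 269078.6 − 255227.04 = 13851.56
r = 623.36 / √(7559 × 13851.56) = 623.36 / 10232.4944 ≈ 0.061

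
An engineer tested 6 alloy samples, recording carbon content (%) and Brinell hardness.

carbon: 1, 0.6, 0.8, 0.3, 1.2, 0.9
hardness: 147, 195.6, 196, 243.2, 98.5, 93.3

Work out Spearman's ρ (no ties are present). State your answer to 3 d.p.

Rank carbon: 5, 2, 3, 1, 6, 4
Rank hardness: 3, 4, 5, 6, 2, 1
d = rank(carbon) − rank(hardness): 2, -2, -2, -5, 4, 3; Σd² = 62
ρ = 1 − 6Σd² / [n(n²−1)] = 1 − 6×62 / (6×35) = 1 − 372/210 ≈ -0.771

-0.771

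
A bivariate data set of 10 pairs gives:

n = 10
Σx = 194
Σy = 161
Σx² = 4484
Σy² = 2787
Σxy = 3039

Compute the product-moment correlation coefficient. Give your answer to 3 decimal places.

r = (nΣxy − ΣxΣy) / √[(nΣx² − (Σx)²)(nΣy² − (Σy)²)]
Numerator: 10×3039 − 194×161 = -844
Denominator: √[(44840 − 37636)(27870 − 25921)] = √[7204 × 1949] = 3747.0783
r = -844 / 3747.0783 ≈ -0.225

-0.225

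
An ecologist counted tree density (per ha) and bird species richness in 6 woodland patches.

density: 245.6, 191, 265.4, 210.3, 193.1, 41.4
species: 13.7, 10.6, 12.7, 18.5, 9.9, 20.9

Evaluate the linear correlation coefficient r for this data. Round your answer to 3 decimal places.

-0.612

n = 6, Σx = 1146.8, Σy = 86.3, Σx² = 250465.18, Σy² = 1338.41, Σxy = 15427.4
nΣxy − ΣxΣy = 92564.4 − 98968.84 = -6404.44
nΣx² − (Σx)² = 1502791.08 − 1315150.24 = 187640.84; nΣy² − (Σy)² = 8030.46 − 7447.69 = 582.77
r = -6404.44 / √(187640.84 × 582.77) = -6404.44 / 10457.1245 ≈ -0.612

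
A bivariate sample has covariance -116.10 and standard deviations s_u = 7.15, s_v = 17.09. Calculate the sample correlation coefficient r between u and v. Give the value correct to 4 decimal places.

r = Cov(u,v) / (s_u · s_v) = -116.10 / (7.15 × 17.09)
  = -116.10 / 122.1935 ≈ -0.9501

-0.9501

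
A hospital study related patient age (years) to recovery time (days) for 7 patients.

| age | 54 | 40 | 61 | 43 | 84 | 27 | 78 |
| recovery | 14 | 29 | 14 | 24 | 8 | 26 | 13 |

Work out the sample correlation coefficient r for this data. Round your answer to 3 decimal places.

n = 7, Σx = 387, Σy = 128, Σx² = 23955, Σy² = 2718, Σxy = 6190
nΣxy − ΣxΣy = 43330 − 49536 = -6206
nΣx² − (Σx)² = 167685 − 149769 = 17916; nΣy² − (Σy)² = 19026 − 16384 = 2642
r = -6206 / √(17916 × 2642) = -6206 / 6879.9762 ≈ -0.902

-0.902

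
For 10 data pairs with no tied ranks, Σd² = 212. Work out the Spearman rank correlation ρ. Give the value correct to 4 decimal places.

ρ = 1 − 6Σd² / [n(n²−1)] = 1 − 6×212 / (10×99)
  = 1 − 1272/990 = 1 − 1.28485 ≈ -0.2848

-0.2848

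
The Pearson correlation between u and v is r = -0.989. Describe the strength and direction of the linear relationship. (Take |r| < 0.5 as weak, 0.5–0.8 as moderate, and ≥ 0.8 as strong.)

strong negative

r = -0.989 < 0 so the relationship is negative.
|r| = 0.989, which falls in the strong range.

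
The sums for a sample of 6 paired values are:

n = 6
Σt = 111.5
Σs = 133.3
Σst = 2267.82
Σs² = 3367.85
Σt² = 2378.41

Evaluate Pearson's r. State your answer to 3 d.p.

-0.593

r = (nΣst − ΣsΣt) / √[(nΣs² − (Σs)²)(nΣt² − (Σt)²)]
Numerator: 6×2267.82 − 133.3×111.5 = -1256.03
Denominator: √[(20207.1 − 17768.89)(14270.46 − 12432.25)] = √[2438.21 × 1838.21] = 2117.0598
r = -1256.03 / 2117.0598 ≈ -0.593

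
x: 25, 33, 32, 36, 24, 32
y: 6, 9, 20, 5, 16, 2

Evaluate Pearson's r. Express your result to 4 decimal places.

n = 6, Σx = 182, Σy = 58, Σx² = 5634, Σy² = 802, Σxy = 1715
nΣxy − ΣxΣy = 10290 − 10556 = -266
nΣx² − (Σx)² = 33804 − 33124 = 680; nΣy² − (Σy)² = 4812 − 3364 = 1448
r = -266 / √(680 × 1448) = -266 / 992.2903 ≈ -0.2681

-0.2681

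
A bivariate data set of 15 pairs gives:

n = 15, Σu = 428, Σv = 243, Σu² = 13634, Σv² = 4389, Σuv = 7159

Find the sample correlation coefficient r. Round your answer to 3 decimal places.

0.281

r = (nΣuv − ΣuΣv) / √[(nΣu² − (Σu)²)(nΣv² − (Σv)²)]
Numerator: 15×7159 − 428×243 = 3381
Denominator: √[(204510 − 183184)(65835 − 59049)] = √[21326 × 6786] = 12029.8893
r = 3381 / 12029.8893 ≈ 0.281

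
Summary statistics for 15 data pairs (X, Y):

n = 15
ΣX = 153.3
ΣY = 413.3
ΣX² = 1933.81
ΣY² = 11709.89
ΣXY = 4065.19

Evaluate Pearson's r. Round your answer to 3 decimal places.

r = (nΣXY − ΣXΣY) / √[(nΣX² − (ΣX)²)(nΣY² − (ΣY)²)]
Numerator: 15×4065.19 − 153.3×413.3 = -2381.04
Denominator: √[(29007.15 − 23500.89)(175648.35 − 170816.89)] = √[5506.26 × 4831.46] = 5157.8363
r = -2381.04 / 5157.8363 ≈ -0.462

-0.462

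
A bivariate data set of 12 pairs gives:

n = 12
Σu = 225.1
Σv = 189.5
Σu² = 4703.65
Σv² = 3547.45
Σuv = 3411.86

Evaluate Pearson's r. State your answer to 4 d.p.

r = (nΣuv − ΣuΣv) / √[(nΣu² − (Σu)²)(nΣv² − (Σv)²)]
Numerator: 12×3411.86 − 225.1×189.5 = -1714.13
Denominator: √[(56443.8 − 50670.01)(42569.4 − 35910.25)] = √[5773.79 × 6659.15] = 6200.6882
r = -1714.13 / 6200.6882 ≈ -0.2764

-0.2764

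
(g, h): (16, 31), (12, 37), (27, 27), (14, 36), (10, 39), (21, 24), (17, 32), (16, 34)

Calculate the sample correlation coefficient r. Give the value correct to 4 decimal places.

-0.8782

n = 8, Σg = 133, Σh = 260, Σg² = 2411, Σh² = 8632, Σgh = 4155
nΣgh − ΣgΣh = 33240 − 34580 = -1340
nΣg² − (Σg)² = 19288 − 17689 = 1599; nΣh² − (Σh)² = 69056 − 67600 = 1456
r = -1340 / √(1599 × 1456) = -1340 / 1525.8257 ≈ -0.8782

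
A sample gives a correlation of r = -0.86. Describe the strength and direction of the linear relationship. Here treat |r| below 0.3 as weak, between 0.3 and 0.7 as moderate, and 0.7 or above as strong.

r = -0.86 < 0 so the relationship is negative.
|r| = 0.86, which falls in the strong range.

strong negative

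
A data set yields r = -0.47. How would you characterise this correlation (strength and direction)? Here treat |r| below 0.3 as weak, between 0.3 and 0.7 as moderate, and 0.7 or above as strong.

moderate negative

r = -0.47 < 0 so the relationship is negative.
|r| = 0.47, which falls in the moderate range.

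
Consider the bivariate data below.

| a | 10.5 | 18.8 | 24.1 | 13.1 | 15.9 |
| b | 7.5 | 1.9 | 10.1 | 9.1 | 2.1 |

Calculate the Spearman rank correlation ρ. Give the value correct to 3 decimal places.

0.100

Rank a: 1, 4, 5, 2, 3
Rank b: 3, 1, 5, 4, 2
d = rank(a) − rank(b): -2, 3, 0, -2, 1; Σd² = 18
ρ = 1 − 6Σd² / [n(n²−1)] = 1 − 6×18 / (5×24) = 1 − 108/120 ≈ 0.100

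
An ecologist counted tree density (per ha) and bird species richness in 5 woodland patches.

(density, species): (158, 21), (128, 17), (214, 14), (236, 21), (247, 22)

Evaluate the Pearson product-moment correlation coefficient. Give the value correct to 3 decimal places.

0.291

n = 5, Σx = 983, Σy = 95, Σx² = 203849, Σy² = 1851, Σxy = 18880
nΣxy − ΣxΣy = 94400 − 93385 = 1015
nΣx² − (Σx)² = 1019245 − 966289 = 52956; nΣy² − (Σy)² = 9255 − 9025 = 230
r = 1015 / √(52956 × 230) = 1015 / 3489.9685 ≈ 0.291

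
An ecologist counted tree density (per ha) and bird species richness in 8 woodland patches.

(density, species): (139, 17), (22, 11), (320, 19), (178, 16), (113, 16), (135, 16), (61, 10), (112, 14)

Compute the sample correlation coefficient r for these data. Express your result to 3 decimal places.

0.852

n = 8, Σx = 1080, Σy = 119, Σx² = 201148, Σy² = 1835, Σxy = 17679
nΣxy − ΣxΣy = 141432 − 128520 = 12912
nΣx² − (Σx)² = 1609184 − 1166400 = 442784; nΣy² − (Σy)² = 14680 − 14161 = 519
r = 12912 / √(442784 × 519) = 12912 / 15159.3171 ≈ 0.852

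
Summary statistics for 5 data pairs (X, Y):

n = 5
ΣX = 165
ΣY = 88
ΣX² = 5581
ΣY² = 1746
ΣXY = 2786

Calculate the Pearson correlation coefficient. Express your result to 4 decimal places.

-0.7205

r = (nΣXY − ΣXΣY) / √[(nΣX² − (ΣX)²)(nΣY² − (ΣY)²)]
Numerator: 5×2786 − 165×88 = -590
Denominator: √[(27905 − 27225)(8730 − 7744)] = √[680 × 986] = 818.8284
r = -590 / 818.8284 ≈ -0.7205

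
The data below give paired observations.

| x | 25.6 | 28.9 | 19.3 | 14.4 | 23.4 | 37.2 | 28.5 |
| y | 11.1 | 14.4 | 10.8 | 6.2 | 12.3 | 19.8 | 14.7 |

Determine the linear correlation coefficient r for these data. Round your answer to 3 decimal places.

n = 7, Σx = 177.3, Σy = 89.3, Σx² = 4814.07, Σy² = 1245.07, Σxy = 2441.37
nΣxy − ΣxΣy = 17089.59 − 15832.89 = 1256.7
nΣx² − (Σx)² = 33698.49 − 31435.29 = 2263.2; nΣy² − (Σy)² = 8715.49 − 7974.49 = 741
r = 1256.7 / √(2263.2 × 741) = 1256.7 / 1295.0024 ≈ 0.970

0.970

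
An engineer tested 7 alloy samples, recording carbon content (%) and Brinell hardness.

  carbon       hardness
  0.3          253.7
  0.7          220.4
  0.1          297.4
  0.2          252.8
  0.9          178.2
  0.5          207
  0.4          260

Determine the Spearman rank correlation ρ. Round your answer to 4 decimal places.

Rank carbon: 3, 6, 1, 2, 7, 5, 4
Rank hardness: 5, 3, 7, 4, 1, 2, 6
d = rank(carbon) − rank(hardness): -2, 3, -6, -2, 6, 3, -2; Σd² = 102
ρ = 1 − 6Σd² / [n(n²−1)] = 1 − 6×102 / (7×48) = 1 − 612/336 ≈ -0.8214

-0.8214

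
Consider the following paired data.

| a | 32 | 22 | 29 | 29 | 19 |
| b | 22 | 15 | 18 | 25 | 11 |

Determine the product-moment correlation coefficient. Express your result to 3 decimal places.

0.876

n = 5, Σa = 131, Σb = 91, Σa² = 3551, Σb² = 1779, Σab = 2490
nΣab − ΣaΣb = 12450 − 11921 = 529
nΣa² − (Σa)² = 17755 − 17161 = 594; nΣb² − (Σb)² = 8895 − 8281 = 614
r = 529 / √(594 × 614) = 529 / 603.9172 ≈ 0.876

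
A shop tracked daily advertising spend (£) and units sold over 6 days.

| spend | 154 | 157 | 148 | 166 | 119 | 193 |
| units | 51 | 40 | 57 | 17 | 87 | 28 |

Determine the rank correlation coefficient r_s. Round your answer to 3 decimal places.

Rank spend: 3, 4, 2, 5, 1, 6
Rank units: 4, 3, 5, 1, 6, 2
d = rank(spend) − rank(units): -1, 1, -3, 4, -5, 4; Σd² = 68
ρ = 1 − 6Σd² / [n(n²−1)] = 1 − 6×68 / (6×35) = 1 − 408/210 ≈ -0.943

-0.943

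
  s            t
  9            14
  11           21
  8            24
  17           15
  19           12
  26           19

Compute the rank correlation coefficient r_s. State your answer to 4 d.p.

Rank s: 2, 3, 1, 4, 5, 6
Rank t: 2, 5, 6, 3, 1, 4
d = rank(s) − rank(t): 0, -2, -5, 1, 4, 2; Σd² = 50
ρ = 1 − 6Σd² / [n(n²−1)] = 1 − 6×50 / (6×35) = 1 − 300/210 ≈ -0.4286

-0.4286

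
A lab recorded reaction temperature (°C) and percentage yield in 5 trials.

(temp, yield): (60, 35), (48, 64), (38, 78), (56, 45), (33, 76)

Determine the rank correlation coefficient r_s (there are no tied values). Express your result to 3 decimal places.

Rank temp: 5, 3, 2, 4, 1
Rank yield: 1, 3, 5, 2, 4
d = rank(temp) − rank(yield): 4, 0, -3, 2, -3; Σd² = 38
ρ = 1 − 6Σd² / [n(n²−1)] = 1 − 6×38 / (5×24) = 1 − 228/120 ≈ -0.900

-0.900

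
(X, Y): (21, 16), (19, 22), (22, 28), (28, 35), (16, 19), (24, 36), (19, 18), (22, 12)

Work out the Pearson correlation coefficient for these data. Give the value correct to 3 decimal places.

n = 8, ΣX = 171, ΣY = 186, ΣX² = 3747, ΣY² = 4874, ΣXY = 4124
nΣXY − ΣXΣY = 32992 − 31806 = 1186
nΣX² − (ΣX)² = 29976 − 29241 = 735; nΣY² − (ΣY)² = 38992 − 34596 = 4396
r = 1186 / √(735 × 4396) = 1186 / 1797.5150 ≈ 0.660

0.660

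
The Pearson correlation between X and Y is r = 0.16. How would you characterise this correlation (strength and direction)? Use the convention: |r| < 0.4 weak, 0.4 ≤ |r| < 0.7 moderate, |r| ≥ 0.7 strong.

r = 0.16 > 0 so the relationship is positive.
|r| = 0.16, which falls in the weak range.

weak positive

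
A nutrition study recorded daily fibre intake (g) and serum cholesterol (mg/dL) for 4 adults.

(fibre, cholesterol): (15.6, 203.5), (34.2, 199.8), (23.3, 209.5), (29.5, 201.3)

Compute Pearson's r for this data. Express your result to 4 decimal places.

n = 4, Σx = 102.6, Σy = 814.1, Σx² = 2826.14, Σy² = 165744.23, Σxy = 20827.46
nΣxy − ΣxΣy = 83309.84 − 83526.66 = -216.82
nΣx² − (Σx)² = 11304.56 − 10526.76 = 777.8; nΣy² − (Σy)² = 662976.92 − 662758.81 = 218.11
r = -216.82 / √(777.8 × 218.11) = -216.82 / 411.8810 ≈ -0.5264

-0.5264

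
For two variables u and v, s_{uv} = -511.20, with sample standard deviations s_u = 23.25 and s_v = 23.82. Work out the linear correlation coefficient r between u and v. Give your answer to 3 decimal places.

r = Cov(u,v) / (s_u · s_v) = -511.20 / (23.25 × 23.82)
  = -511.20 / 553.8150 ≈ -0.923

-0.923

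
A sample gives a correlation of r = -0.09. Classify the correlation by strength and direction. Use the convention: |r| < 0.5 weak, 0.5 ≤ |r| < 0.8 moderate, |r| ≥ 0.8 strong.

weak negative

r = -0.09 < 0 so the relationship is negative.
|r| = 0.09, which falls in the weak range.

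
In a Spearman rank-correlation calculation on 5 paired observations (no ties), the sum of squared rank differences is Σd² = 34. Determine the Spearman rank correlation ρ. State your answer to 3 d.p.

ρ = 1 − 6Σd² / [n(n²−1)] = 1 − 6×34 / (5×24)
  = 1 − 204/120 = 1 − 1.7000 ≈ -0.700

-0.700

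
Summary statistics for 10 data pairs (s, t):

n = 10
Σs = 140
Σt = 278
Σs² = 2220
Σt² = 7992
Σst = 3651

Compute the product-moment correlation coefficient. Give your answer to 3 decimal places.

-0.921

r = (nΣst − ΣsΣt) / √[(nΣs² − (Σs)²)(nΣt² − (Σt)²)]
Numerator: 10×3651 − 140×278 = -2410
Denominator: √[(22200 − 19600)(79920 − 77284)] = √[2600 × 2636] = 2617.9381
r = -2410 / 2617.9381 ≈ -0.921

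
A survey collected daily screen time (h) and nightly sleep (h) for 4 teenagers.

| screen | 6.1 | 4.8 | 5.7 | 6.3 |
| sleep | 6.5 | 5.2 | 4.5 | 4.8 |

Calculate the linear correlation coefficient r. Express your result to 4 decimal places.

n = 4, Σx = 22.9, Σy = 21, Σx² = 132.43, Σy² = 112.58, Σxy = 120.5
nΣxy − ΣxΣy = 482 − 480.9 = 1.1
nΣx² − (Σx)² = 529.72 − 524.41 = 5.31; nΣy² − (Σy)² = 450.32 − 441 = 9.32
r = 1.1 / √(5.31 × 9.32) = 1.1 / 7.0349 ≈ 0.1564

0.1564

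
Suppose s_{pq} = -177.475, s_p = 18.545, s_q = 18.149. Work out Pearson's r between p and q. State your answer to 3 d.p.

-0.527

r = Cov(p,q) / (s_p · s_q) = -177.475 / (18.545 × 18.149)
  = -177.475 / 336.5732 ≈ -0.527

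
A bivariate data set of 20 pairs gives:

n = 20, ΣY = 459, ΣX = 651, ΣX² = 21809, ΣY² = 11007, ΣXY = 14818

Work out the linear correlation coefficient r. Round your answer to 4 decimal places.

-0.2263

r = (nΣXY − ΣXΣY) / √[(nΣX² − (ΣX)²)(nΣY² − (ΣY)²)]
Numerator: 20×14818 − 651×459 = -2449
Denominator: √[(436180 − 423801)(220140 − 210681)] = √[12379 × 9459] = 10820.9501
r = -2449 / 10820.9501 ≈ -0.2263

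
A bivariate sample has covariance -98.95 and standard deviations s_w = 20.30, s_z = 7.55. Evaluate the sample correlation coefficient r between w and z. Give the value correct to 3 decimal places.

r = Cov(w,z) / (s_w · s_z) = -98.95 / (20.30 × 7.55)
  = -98.95 / 153.2650 ≈ -0.646

-0.646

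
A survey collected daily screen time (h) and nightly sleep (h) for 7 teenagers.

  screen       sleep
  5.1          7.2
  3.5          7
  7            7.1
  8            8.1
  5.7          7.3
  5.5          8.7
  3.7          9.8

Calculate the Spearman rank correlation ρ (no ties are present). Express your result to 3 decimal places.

Rank screen: 3, 1, 6, 7, 5, 4, 2
Rank sleep: 3, 1, 2, 5, 4, 6, 7
d = rank(screen) − rank(sleep): 0, 0, 4, 2, 1, -2, -5; Σd² = 50
ρ = 1 − 6Σd² / [n(n²−1)] = 1 − 6×50 / (7×48) = 1 − 300/336 ≈ 0.107

0.107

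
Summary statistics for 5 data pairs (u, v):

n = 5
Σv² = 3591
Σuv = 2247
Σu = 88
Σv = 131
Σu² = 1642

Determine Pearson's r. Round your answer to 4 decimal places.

r = (nΣuv − ΣuΣv) / √[(nΣu² − (Σu)²)(nΣv² − (Σv)²)]
Numerator: 5×2247 − 88×131 = -293
Denominator: √[(8210 − 7744)(17955 − 17161)] = √[466 × 794] = 608.2795
r = -293 / 608.2795 ≈ -0.4817

-0.4817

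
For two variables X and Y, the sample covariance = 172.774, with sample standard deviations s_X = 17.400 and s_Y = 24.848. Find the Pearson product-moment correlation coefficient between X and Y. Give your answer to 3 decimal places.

0.400

r = Cov(X,Y) / (s_X · s_Y) = 172.774 / (17.400 × 24.848)
  = 172.774 / 432.3552 ≈ 0.400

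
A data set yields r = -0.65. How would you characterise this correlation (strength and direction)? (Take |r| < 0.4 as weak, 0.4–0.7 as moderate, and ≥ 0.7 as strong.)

moderate negative

r = -0.65 < 0 so the relationship is negative.
|r| = 0.65, which falls in the moderate range.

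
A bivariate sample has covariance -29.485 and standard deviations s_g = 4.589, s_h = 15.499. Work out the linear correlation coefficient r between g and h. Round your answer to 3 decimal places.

r = Cov(g,h) / (s_g · s_h) = -29.485 / (4.589 × 15.499)
  = -29.485 / 71.1249 ≈ -0.415

-0.415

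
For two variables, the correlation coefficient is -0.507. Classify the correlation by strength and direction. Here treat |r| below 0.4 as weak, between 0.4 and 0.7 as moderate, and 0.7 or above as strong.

moderate negative

r = -0.507 < 0 so the relationship is negative.
|r| = 0.507, which falls in the moderate range.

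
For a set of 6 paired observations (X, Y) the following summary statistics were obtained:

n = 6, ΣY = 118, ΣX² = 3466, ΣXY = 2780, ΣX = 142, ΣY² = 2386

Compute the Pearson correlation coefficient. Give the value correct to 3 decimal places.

r = (nΣXY − ΣXΣY) / √[(nΣX² − (ΣX)²)(nΣY² − (ΣY)²)]
Numerator: 6×2780 − 142×118 = -76
Denominator: √[(20796 − 20164)(14316 − 13924)] = √[632 × 392] = 497.7389
r = -76 / 497.7389 ≈ -0.153

-0.153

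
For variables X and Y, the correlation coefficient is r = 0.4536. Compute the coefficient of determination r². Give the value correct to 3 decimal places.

r² = (0.4536)² = 0.206

0.206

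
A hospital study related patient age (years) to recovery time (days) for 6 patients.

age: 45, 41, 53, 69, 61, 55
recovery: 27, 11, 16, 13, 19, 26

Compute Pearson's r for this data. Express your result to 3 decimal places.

-0.141

n = 6, Σx = 324, Σy = 112, Σx² = 18022, Σy² = 2312, Σxy = 6000
nΣxy − ΣxΣy = 36000 − 36288 = -288
nΣx² − (Σx)² = 108132 − 104976 = 3156; nΣy² − (Σy)² = 13872 − 12544 = 1328
r = -288 / √(3156 × 1328) = -288 / 2047.2342 ≈ -0.141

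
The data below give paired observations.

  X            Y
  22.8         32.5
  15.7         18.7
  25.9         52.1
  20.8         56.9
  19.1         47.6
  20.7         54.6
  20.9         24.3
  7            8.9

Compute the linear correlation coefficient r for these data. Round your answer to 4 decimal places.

n = 8, ΣX = 152.9, ΣY = 295.6, ΣX² = 3148.89, ΣY² = 13274.58, ΣXY = 6177.05
nΣXY − ΣXΣY = 49416.4 − 45197.24 = 4219.16
nΣX² − (ΣX)² = 25191.12 − 23378.41 = 1812.71; nΣY² − (ΣY)² = 106196.64 − 87379.36 = 18817.28
r = 4219.16 / √(1812.71 × 18817.28) = 4219.16 / 5840.4000 ≈ 0.7224

0.7224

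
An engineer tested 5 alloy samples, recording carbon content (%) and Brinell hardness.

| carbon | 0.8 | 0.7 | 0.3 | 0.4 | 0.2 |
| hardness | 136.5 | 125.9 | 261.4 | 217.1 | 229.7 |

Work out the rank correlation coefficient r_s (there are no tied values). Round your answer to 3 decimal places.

-0.800

Rank carbon: 5, 4, 2, 3, 1
Rank hardness: 2, 1, 5, 3, 4
d = rank(carbon) − rank(hardness): 3, 3, -3, 0, -3; Σd² = 36
ρ = 1 − 6Σd² / [n(n²−1)] = 1 − 6×36 / (5×24) = 1 − 216/120 ≈ -0.800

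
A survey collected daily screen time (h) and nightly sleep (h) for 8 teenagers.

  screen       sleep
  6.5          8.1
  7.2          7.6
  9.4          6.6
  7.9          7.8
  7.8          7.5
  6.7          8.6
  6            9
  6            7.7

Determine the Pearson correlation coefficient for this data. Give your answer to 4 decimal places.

-0.8063

n = 8, Σx = 57.5, Σy = 62.9, Σx² = 422.59, Σy² = 498.27, Σxy = 447.35
nΣxy − ΣxΣy = 3578.8 − 3616.75 = -37.95
nΣx² − (Σx)² = 3380.72 − 3306.25 = 74.47; nΣy² − (Σy)² = 3986.16 − 3956.41 = 29.75
r = -37.95 / √(74.47 × 29.75) = -37.95 / 47.0689 ≈ -0.8063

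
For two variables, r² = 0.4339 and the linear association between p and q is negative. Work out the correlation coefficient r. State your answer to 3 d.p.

|r| = √0.4339 = 0.659
The association is negative, so r = −0.659.

-0.659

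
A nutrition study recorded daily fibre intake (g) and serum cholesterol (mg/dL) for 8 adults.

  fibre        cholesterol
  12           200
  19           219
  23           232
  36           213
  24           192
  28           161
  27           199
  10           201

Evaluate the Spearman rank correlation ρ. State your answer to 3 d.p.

-0.310

Rank fibre: 2, 3, 4, 8, 5, 7, 6, 1
Rank cholesterol: 4, 7, 8, 6, 2, 1, 3, 5
d = rank(fibre) − rank(cholesterol): -2, -4, -4, 2, 3, 6, 3, -4; Σd² = 110
ρ = 1 − 6Σd² / [n(n²−1)] = 1 − 6×110 / (8×63) = 1 − 660/504 ≈ -0.310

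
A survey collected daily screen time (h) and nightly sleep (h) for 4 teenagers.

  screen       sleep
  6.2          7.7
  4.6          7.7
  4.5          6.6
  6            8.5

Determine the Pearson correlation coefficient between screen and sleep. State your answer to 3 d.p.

n = 4, Σx = 21.3, Σy = 30.5, Σx² = 115.85, Σy² = 234.39, Σxy = 163.86
nΣxy − ΣxΣy = 655.44 − 649.65 = 5.79
nΣx² − (Σx)² = 463.4 − 453.69 = 9.71; nΣy² − (Σy)² = 937.56 − 930.25 = 7.31
r = 5.79 / √(9.71 × 7.31) = 5.79 / 8.4250 ≈ 0.687

0.687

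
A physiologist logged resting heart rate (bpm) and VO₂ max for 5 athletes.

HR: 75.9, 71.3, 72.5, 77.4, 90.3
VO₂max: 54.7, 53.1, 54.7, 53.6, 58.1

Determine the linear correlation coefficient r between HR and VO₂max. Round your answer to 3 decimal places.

0.905

n = 5, Σx = 387.4, Σy = 274.2, Σx² = 30245.6, Σy² = 15052.36, Σxy = 21298.58
nΣxy − ΣxΣy = 106492.9 − 106225.08 = 267.82
nΣx² − (Σx)² = 151228 − 150078.76 = 1149.24; nΣy² − (Σy)² = 75261.8 − 75185.64 = 76.16
r = 267.82 / √(1149.24 × 76.16) = 267.82 / 295.8481 ≈ 0.905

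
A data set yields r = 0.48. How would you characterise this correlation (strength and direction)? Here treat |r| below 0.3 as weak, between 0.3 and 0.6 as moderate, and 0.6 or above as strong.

r = 0.48 > 0 so the relationship is positive.
|r| = 0.48, which falls in the moderate range.

moderate positive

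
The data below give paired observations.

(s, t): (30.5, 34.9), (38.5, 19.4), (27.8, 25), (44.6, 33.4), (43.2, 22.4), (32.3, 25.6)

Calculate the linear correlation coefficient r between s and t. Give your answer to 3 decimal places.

-0.088

n = 6, Σs = 216.9, Σt = 160.7, Σs² = 8084.03, Σt² = 4492.05, Σst = 5790.55
nΣst − ΣsΣt = 34743.3 − 34855.83 = -112.53
nΣs² − (Σs)² = 48504.18 − 47045.61 = 1458.57; nΣt² − (Σt)² = 26952.3 − 25824.49 = 1127.81
r = -112.53 / √(1458.57 × 1127.81) = -112.53 / 1282.5716 ≈ -0.088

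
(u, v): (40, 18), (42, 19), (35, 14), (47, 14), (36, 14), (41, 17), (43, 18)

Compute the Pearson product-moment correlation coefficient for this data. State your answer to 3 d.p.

n = 7, Σu = 284, Σv = 114, Σu² = 11624, Σv² = 1886, Σuv = 4641
nΣuv − ΣuΣv = 32487 − 32376 = 111
nΣu² − (Σu)² = 81368 − 80656 = 712; nΣv² − (Σv)² = 13202 − 12996 = 206
r = 111 / √(712 × 206) = 111 / 382.9778 ≈ 0.290

0.290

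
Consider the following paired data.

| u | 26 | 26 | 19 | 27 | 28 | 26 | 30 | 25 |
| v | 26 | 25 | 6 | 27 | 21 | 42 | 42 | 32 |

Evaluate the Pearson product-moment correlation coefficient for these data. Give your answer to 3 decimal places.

0.733

n = 8, Σu = 207, Σv = 221, Σu² = 5427, Σv² = 7059, Σuv = 5909
nΣuv − ΣuΣv = 47272 − 45747 = 1525
nΣu² − (Σu)² = 43416 − 42849 = 567; nΣv² − (Σv)² = 56472 − 48841 = 7631
r = 1525 / √(567 × 7631) = 1525 / 2080.0906 ≈ 0.733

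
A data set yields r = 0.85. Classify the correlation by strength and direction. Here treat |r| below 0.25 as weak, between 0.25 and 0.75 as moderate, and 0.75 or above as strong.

r = 0.85 > 0 so the relationship is positive.
|r| = 0.85, which falls in the strong range.

strong positive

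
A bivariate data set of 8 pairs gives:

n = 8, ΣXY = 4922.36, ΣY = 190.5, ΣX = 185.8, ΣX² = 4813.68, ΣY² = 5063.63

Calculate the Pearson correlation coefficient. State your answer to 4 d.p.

0.9713

r = (nΣXY − ΣXΣY) / √[(nΣX² − (ΣX)²)(nΣY² − (ΣY)²)]
Numerator: 8×4922.36 − 185.8×190.5 = 3983.98
Denominator: √[(38509.44 − 34521.64)(40509.04 − 36290.25)] = √[3987.8 × 4218.79] = 4101.6693
r = 3983.98 / 4101.6693 ≈ 0.9713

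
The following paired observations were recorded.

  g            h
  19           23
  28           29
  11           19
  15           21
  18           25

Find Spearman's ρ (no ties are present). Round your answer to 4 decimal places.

0.9000

Rank g: 4, 5, 1, 2, 3
Rank h: 3, 5, 1, 2, 4
d = rank(g) − rank(h): 1, 0, 0, 0, -1; Σd² = 2
ρ = 1 − 6Σd² / [n(n²−1)] = 1 − 6×2 / (5×24) = 1 − 12/120 ≈ 0.9000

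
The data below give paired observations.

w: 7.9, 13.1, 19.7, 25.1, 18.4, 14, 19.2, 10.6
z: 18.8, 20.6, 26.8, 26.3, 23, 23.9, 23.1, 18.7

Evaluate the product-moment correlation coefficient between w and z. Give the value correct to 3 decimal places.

0.880

n = 8, Σw = 128, Σz = 181.2, Σw² = 2267.68, Σz² = 4171.24, Σwz = 3006.01
nΣwz − ΣwΣz = 24048.08 − 23193.6 = 854.48
nΣw² − (Σw)² = 18141.44 − 16384 = 1757.44; nΣz² − (Σz)² = 33369.92 − 32833.44 = 536.48
r = 854.48 / √(1757.44 × 536.48) = 854.48 / 970.9951 ≈ 0.880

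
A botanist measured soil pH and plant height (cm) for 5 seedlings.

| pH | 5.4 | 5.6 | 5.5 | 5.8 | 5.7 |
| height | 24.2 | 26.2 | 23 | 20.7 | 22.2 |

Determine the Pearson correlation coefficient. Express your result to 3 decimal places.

-0.594

n = 5, Σx = 28, Σy = 116.3, Σx² = 156.9, Σy² = 2722.41, Σxy = 650.5
nΣxy − ΣxΣy = 3252.5 − 3256.4 = -3.9
nΣx² − (Σx)² = 784.5 − 784 = 0.5; nΣy² − (Σy)² = 13612.05 − 13525.69 = 86.36
r = -3.9 / √(0.5 × 86.36) = -3.9 / 6.5711 ≈ -0.594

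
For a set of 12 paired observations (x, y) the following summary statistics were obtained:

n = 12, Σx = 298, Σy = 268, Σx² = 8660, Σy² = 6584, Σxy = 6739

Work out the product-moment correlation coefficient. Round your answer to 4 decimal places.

r = (nΣxy − ΣxΣy) / √[(nΣx² − (Σx)²)(nΣy² − (Σy)²)]
Numerator: 12×6739 − 298×268 = 1004
Denominator: √[(103920 − 88804)(79008 − 71824)] = √[15116 × 7184] = 10420.8130
r = 1004 / 10420.8130 ≈ 0.0963

0.0963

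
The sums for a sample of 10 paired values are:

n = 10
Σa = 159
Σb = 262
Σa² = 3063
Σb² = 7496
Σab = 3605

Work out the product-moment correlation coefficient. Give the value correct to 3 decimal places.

-0.965

r = (nΣab − ΣaΣb) / √[(nΣa² − (Σa)²)(nΣb² − (Σb)²)]
Numerator: 10×3605 − 159×262 = -5608
Denominator: √[(30630 − 25281)(74960 − 68644)] = √[5349 × 6316] = 5812.4250
r = -5608 / 5812.4250 ≈ -0.965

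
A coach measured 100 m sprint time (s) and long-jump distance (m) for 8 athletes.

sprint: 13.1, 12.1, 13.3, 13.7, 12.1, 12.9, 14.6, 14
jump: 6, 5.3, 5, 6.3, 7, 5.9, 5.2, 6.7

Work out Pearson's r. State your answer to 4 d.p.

n = 8, Σx = 105.8, Σy = 47.4, Σx² = 1404.58, Σy² = 284.52, Σxy = 626.07
nΣxy − ΣxΣy = 5008.56 − 5014.92 = -6.36
nΣx² − (Σx)² = 11236.64 − 11193.64 = 43; nΣy² − (Σy)² = 2276.16 − 2246.76 = 29.4
r = -6.36 / √(43 × 29.4) = -6.36 / 35.5556 ≈ -0.1789

-0.1789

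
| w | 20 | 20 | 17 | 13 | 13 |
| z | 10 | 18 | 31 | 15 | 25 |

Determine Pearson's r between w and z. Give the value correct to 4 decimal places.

n = 5, Σw = 83, Σz = 99, Σw² = 1427, Σz² = 2235, Σwz = 1607
nΣwz − ΣwΣz = 8035 − 8217 = -182
nΣw² − (Σw)² = 7135 − 6889 = 246; nΣz² − (Σz)² = 11175 − 9801 = 1374
r = -182 / √(246 × 1374) = -182 / 581.3811 ≈ -0.3130

-0.3130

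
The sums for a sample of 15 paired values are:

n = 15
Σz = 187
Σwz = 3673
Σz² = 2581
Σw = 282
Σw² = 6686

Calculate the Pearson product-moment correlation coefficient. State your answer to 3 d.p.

r = (nΣwz − ΣwΣz) / √[(nΣw² − (Σw)²)(nΣz² − (Σz)²)]
Numerator: 15×3673 − 282×187 = 2361
Denominator: √[(100290 − 79524)(38715 − 34969)] = √[20766 × 3746] = 8819.8320
r = 2361 / 8819.8320 ≈ 0.268

0.268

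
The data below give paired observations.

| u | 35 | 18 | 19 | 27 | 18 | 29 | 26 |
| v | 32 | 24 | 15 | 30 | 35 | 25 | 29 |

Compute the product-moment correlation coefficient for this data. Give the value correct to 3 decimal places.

n = 7, Σu = 172, Σv = 190, Σu² = 4480, Σv² = 5416, Σuv = 4756
nΣuv − ΣuΣv = 33292 − 32680 = 612
nΣu² − (Σu)² = 31360 − 29584 = 1776; nΣv² − (Σv)² = 37912 − 36100 = 1812
r = 612 / √(1776 × 1812) = 612 / 1793.9097 ≈ 0.341

0.341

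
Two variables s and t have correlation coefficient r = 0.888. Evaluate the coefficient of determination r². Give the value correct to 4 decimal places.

r² = (0.888)² = 0.7885

0.7885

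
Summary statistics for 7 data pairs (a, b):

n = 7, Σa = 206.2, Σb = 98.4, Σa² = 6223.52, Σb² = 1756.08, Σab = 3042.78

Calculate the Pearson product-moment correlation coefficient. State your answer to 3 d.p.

r = (nΣab − ΣaΣb) / √[(nΣa² − (Σa)²)(nΣb² − (Σb)²)]
Numerator: 7×3042.78 − 206.2×98.4 = 1009.38
Denominator: √[(43564.64 − 42518.44)(12292.56 − 9682.56)] = √[1046.2 × 2610] = 1652.4473
r = 1009.38 / 1652.4473 ≈ 0.611

0.611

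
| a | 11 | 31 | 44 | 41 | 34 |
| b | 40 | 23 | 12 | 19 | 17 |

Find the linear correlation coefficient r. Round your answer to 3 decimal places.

-0.967

n = 5, Σa = 161, Σb = 111, Σa² = 5855, Σb² = 2923, Σab = 3038
nΣab − ΣaΣb = 15190 − 17871 = -2681
nΣa² − (Σa)² = 29275 − 25921 = 3354; nΣb² − (Σb)² = 14615 − 12321 = 2294
r = -2681 / √(3354 × 2294) = -2681 / 2773.8197 ≈ -0.967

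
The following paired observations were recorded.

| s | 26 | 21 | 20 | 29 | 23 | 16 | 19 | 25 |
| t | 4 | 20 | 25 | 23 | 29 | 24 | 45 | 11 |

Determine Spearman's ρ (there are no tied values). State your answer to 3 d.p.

Rank s: 7, 4, 3, 8, 5, 1, 2, 6
Rank t: 1, 3, 6, 4, 7, 5, 8, 2
d = rank(s) − rank(t): 6, 1, -3, 4, -2, -4, -6, 4; Σd² = 134
ρ = 1 − 6Σd² / [n(n²−1)] = 1 − 6×134 / (8×63) = 1 − 804/504 ≈ -0.595

-0.595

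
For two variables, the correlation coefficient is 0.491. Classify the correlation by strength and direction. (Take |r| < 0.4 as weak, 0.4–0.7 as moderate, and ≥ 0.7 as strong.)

moderate positive

r = 0.491 > 0 so the relationship is positive.
|r| = 0.491, which falls in the moderate range.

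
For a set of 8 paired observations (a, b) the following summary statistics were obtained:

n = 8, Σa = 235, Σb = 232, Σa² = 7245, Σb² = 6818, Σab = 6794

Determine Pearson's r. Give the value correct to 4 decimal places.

r = (nΣab − ΣaΣb) / √[(nΣa² − (Σa)²)(nΣb² − (Σb)²)]
Numerator: 8×6794 − 235×232 = -168
Denominator: √[(57960 − 55225)(54544 − 53824)] = √[2735 × 720] = 1403.2819
r = -168 / 1403.2819 ≈ -0.1197

-0.1197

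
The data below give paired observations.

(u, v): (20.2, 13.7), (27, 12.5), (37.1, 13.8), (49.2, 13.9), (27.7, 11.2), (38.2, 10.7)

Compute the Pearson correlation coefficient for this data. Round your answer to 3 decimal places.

n = 6, Σu = 199.4, Σv = 75.8, Σu² = 7160.62, Σv² = 967.52, Σuv = 2529.08
nΣuv − ΣuΣv = 15174.48 − 15114.52 = 59.96
nΣu² − (Σu)² = 42963.72 − 39760.36 = 3203.36; nΣv² − (Σv)² = 5805.12 − 5745.64 = 59.48
r = 59.96 / √(3203.36 × 59.48) = 59.96 / 436.5041 ≈ 0.137

0.137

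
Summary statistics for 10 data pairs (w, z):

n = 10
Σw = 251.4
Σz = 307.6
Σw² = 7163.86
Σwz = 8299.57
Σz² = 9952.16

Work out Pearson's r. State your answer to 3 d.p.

0.881

r = (nΣwz − ΣwΣz) / √[(nΣw² − (Σw)²)(nΣz² − (Σz)²)]
Numerator: 10×8299.57 − 251.4×307.6 = 5665.06
Denominator: √[(71638.6 − 63201.96)(99521.6 − 94617.76)] = √[8436.64 × 4903.84] = 6432.1017
r = 5665.06 / 6432.1017 ≈ 0.881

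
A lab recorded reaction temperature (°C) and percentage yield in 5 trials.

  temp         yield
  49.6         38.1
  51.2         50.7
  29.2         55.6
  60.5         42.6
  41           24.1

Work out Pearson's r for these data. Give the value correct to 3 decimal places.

n = 5, Σx = 231.5, Σy = 211.1, Σx² = 11275.49, Σy² = 9509.03, Σxy = 9674.52
nΣxy − ΣxΣy = 48372.6 − 48869.65 = -497.05
nΣx² − (Σx)² = 56377.45 − 53592.25 = 2785.2; nΣy² − (Σy)² = 47545.15 − 44563.21 = 2981.94
r = -497.05 / √(2785.2 × 2981.94) = -497.05 / 2881.8916 ≈ -0.172

-0.172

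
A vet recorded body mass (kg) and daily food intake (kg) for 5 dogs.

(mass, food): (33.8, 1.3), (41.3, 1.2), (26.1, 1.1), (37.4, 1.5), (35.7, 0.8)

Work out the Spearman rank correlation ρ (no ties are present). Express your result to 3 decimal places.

0.300

Rank mass: 2, 5, 1, 4, 3
Rank food: 4, 3, 2, 5, 1
d = rank(mass) − rank(food): -2, 2, -1, -1, 2; Σd² = 14
ρ = 1 − 6Σd² / [n(n²−1)] = 1 − 6×14 / (5×24) = 1 − 84/120 ≈ 0.300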